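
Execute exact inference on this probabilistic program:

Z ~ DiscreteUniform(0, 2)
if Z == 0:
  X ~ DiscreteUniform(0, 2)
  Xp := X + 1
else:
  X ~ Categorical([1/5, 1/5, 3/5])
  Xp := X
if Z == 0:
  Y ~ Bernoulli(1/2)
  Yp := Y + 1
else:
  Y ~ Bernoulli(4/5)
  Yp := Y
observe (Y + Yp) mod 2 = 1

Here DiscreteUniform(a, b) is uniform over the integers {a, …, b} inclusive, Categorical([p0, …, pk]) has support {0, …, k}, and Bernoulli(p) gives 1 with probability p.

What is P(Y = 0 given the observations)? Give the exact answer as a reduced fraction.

Enumerate traces; 6 have nonzero weight after conditioning:
  (Z=0, X=0, Y=0) weight 1/18
  (Z=0, X=0, Y=1) weight 1/18
  (Z=0, X=1, Y=0) weight 1/18
  (Z=0, X=1, Y=1) weight 1/18
  (Z=0, X=2, Y=0) weight 1/18
  (Z=0, X=2, Y=1) weight 1/18
Group by Y:
  weight(Y=0) = 1/6
  weight(Y=1) = 1/6
Total weight = 1/6 + 1/6 = 1/3
P(Y=0 | obs) = 1/6 / 1/3 = 1/2
P(Y=1 | obs) = 1/6 / 1/3 = 1/2

P(Y = 0 | obs) = 1/2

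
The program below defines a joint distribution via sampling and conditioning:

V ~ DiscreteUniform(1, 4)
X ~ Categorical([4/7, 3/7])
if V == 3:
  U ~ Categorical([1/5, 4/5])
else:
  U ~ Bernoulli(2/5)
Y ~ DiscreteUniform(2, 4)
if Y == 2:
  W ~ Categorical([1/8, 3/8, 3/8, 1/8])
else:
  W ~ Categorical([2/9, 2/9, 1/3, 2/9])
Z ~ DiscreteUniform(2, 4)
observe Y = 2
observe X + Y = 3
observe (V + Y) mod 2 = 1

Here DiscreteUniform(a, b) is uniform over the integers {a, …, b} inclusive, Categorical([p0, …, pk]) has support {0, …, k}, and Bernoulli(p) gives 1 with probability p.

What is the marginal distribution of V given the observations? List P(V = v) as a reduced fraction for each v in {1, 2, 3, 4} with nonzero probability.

Enumerate traces; 48 have nonzero weight after conditioning:
  (V=1, X=1, U=0, Y=2, W=0, Z=2) weight 1/1120
  (V=1, X=1, U=0, Y=2, W=0, Z=3) weight 1/1120
  (V=1, X=1, U=0, Y=2, W=0, Z=4) weight 1/1120
  (V=1, X=1, U=0, Y=2, W=1, Z=2) weight 3/1120
  (V=1, X=1, U=0, Y=2, W=1, Z=3) weight 3/1120
  (V=1, X=1, U=0, Y=2, W=1, Z=4) weight 3/1120
  (V=1, X=1, U=0, Y=2, W=2, Z=2) weight 3/1120
  (V=1, X=1, U=0, Y=2, W=2, Z=3) weight 3/1120
  (V=3, X=1, U=0, Y=2, W=0, Z=2) weight 1/3360
  … 39 more
Group by V:
  weight(V=1) = 1/28
  weight(V=3) = 1/28
Total weight = 1/28 + 1/28 = 1/14
P(V=1 | obs) = 1/28 / 1/14 = 1/2
P(V=3 | obs) = 1/28 / 1/14 = 1/2

P(V=1) = 1/2, P(V=3) = 1/2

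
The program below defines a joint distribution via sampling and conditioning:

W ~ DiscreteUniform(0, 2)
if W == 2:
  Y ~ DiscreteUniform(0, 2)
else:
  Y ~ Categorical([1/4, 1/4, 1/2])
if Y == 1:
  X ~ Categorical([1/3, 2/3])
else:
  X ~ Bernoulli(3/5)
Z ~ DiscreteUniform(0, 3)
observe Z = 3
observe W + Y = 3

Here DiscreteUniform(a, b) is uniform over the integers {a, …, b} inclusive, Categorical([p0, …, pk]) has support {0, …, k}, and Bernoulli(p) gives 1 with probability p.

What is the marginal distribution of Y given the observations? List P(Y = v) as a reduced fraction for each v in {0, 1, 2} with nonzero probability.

Enumerate traces; 4 have nonzero weight after conditioning:
  (W=1, Y=2, X=0, Z=3) weight 1/60
  (W=1, Y=2, X=1, Z=3) weight 1/40
  (W=2, Y=1, X=0, Z=3) weight 1/108
  (W=2, Y=1, X=1, Z=3) weight 1/54
Group by Y:
  weight(Y=1) = 1/36
  weight(Y=2) = 1/24
Total weight = 1/36 + 1/24 = 5/72
P(Y=1 | obs) = 1/36 / 5/72 = 2/5
P(Y=2 | obs) = 1/24 / 5/72 = 3/5

P(Y=1) = 2/5, P(Y=2) = 3/5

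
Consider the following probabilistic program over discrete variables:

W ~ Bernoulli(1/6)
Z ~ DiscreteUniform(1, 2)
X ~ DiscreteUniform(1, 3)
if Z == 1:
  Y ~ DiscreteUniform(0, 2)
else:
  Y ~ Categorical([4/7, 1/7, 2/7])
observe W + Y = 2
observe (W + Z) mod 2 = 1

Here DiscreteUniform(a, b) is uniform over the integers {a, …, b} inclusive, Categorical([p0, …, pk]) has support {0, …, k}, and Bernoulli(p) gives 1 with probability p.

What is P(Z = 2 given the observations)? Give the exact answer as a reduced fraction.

P(Z = 2 | obs) = 3/38

Enumerate traces; 6 have nonzero weight after conditioning:
  (W=0, Z=1, X=1, Y=2) weight 5/108
  (W=0, Z=1, X=2, Y=2) weight 5/108
  (W=0, Z=1, X=3, Y=2) weight 5/108
  (W=1, Z=2, X=1, Y=1) weight 1/252
  (W=1, Z=2, X=2, Y=1) weight 1/252
  (W=1, Z=2, X=3, Y=1) weight 1/252
Group by Z:
  weight(Z=1) = 5/36
  weight(Z=2) = 1/84
Total weight = 5/36 + 1/84 = 19/126
P(Z=1 | obs) = 5/36 / 19/126 = 35/38
P(Z=2 | obs) = 1/84 / 19/126 = 3/38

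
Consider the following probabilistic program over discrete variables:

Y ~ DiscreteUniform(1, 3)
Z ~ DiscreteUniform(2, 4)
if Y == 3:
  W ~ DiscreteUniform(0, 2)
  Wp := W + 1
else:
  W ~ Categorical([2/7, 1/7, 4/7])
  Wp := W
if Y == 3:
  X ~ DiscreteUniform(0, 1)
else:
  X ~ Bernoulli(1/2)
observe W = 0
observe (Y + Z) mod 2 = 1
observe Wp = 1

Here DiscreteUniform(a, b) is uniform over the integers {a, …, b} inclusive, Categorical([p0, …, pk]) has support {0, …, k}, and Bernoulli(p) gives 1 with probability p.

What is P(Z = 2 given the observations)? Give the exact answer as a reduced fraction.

Enumerate traces; 4 have nonzero weight after conditioning:
  (Y=3, Z=2, W=0, X=0) weight 1/54
  (Y=3, Z=2, W=0, X=1) weight 1/54
  (Y=3, Z=4, W=0, X=0) weight 1/54
  (Y=3, Z=4, W=0, X=1) weight 1/54
Group by Z:
  weight(Z=2) = 1/27
  weight(Z=4) = 1/27
Total weight = 1/27 + 1/27 = 2/27
P(Z=2 | obs) = 1/27 / 2/27 = 1/2
P(Z=4 | obs) = 1/27 / 2/27 = 1/2

P(Z = 2 | obs) = 1/2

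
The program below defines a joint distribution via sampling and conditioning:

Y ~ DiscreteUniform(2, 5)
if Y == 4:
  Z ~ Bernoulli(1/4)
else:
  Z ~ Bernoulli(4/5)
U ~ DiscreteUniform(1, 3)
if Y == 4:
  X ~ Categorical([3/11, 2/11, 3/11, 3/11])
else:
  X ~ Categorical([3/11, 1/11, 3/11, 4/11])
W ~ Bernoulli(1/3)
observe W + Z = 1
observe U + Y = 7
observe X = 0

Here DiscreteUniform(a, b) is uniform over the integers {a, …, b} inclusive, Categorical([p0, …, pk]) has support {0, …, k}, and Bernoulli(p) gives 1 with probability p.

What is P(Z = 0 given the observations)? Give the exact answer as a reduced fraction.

Enumerate traces; 4 have nonzero weight after conditioning:
  (Y=4, Z=0, U=3, X=0, W=1) weight 1/176
  (Y=4, Z=1, U=3, X=0, W=0) weight 1/264
  (Y=5, Z=0, U=2, X=0, W=1) weight 1/660
  (Y=5, Z=1, U=2, X=0, W=0) weight 2/165
Group by Z:
  weight(Z=0) = 19/2640
  weight(Z=1) = 7/440
Total weight = 19/2640 + 7/440 = 61/2640
P(Z=0 | obs) = 19/2640 / 61/2640 = 19/61
P(Z=1 | obs) = 7/440 / 61/2640 = 42/61

P(Z = 0 | obs) = 19/61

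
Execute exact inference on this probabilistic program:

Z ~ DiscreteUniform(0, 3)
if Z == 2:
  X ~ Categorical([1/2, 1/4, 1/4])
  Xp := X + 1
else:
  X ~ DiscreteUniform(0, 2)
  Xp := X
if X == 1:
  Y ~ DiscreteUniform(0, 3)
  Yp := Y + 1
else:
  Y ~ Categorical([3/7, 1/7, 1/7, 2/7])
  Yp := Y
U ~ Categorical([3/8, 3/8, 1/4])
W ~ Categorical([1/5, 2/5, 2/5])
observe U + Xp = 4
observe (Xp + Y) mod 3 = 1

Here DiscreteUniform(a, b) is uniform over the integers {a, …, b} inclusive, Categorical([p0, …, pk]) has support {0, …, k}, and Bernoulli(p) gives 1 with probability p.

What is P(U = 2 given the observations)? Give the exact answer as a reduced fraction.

Enumerate traces; 15 have nonzero weight after conditioning:
  (Z=0, X=2, Y=2, U=2, W=0) weight 1/1680
  (Z=0, X=2, Y=2, U=2, W=1) weight 1/840
  (Z=0, X=2, Y=2, U=2, W=2) weight 1/840
  (Z=1, X=2, Y=2, U=2, W=0) weight 1/1680
  (Z=1, X=2, Y=2, U=2, W=1) weight 1/840
  (Z=1, X=2, Y=2, U=2, W=2) weight 1/840
  (Z=2, X=1, Y=2, U=2, W=0) weight 1/1280
  (Z=2, X=1, Y=2, U=2, W=1) weight 1/640
  (Z=2, X=2, Y=1, U=1, W=0) weight 3/4480
  … 6 more
Group by U:
  weight(U=1) = 3/896
  weight(U=2) = 23/1792
Total weight = 3/896 + 23/1792 = 29/1792
P(U=1 | obs) = 3/896 / 29/1792 = 6/29
P(U=2 | obs) = 23/1792 / 29/1792 = 23/29

P(U = 2 | obs) = 23/29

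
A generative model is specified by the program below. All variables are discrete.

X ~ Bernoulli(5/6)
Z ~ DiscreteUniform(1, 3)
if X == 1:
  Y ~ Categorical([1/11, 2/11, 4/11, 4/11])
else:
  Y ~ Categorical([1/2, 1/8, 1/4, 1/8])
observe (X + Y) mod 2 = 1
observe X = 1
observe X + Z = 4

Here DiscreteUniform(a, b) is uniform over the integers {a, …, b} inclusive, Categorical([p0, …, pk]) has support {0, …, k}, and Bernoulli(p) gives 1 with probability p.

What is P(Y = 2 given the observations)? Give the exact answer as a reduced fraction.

P(Y = 2 | obs) = 4/5

Enumerate traces; 2 have nonzero weight after conditioning:
  (X=1, Z=3, Y=0) weight 5/198
  (X=1, Z=3, Y=2) weight 10/99
Group by Y:
  weight(Y=0) = 5/198
  weight(Y=2) = 10/99
Total weight = 5/198 + 10/99 = 25/198
P(Y=0 | obs) = 5/198 / 25/198 = 1/5
P(Y=2 | obs) = 10/99 / 25/198 = 4/5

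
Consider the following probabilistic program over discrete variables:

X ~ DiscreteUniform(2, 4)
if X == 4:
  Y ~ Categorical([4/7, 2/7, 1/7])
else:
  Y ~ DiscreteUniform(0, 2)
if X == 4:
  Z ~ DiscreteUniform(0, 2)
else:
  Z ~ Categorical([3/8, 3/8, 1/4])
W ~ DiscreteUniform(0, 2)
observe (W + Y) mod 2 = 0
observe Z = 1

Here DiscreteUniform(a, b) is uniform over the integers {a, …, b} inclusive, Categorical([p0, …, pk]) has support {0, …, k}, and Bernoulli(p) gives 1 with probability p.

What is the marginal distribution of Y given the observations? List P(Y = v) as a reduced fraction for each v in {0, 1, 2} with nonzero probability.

Enumerate traces; 15 have nonzero weight after conditioning:
  (X=2, Y=0, Z=1, W=0) weight 1/72
  (X=2, Y=0, Z=1, W=2) weight 1/72
  (X=2, Y=1, Z=1, W=1) weight 1/72
  (X=2, Y=2, Z=1, W=0) weight 1/72
  (X=2, Y=2, Z=1, W=2) weight 1/72
  (X=3, Y=0, Z=1, W=0) weight 1/72
  (X=3, Y=0, Z=1, W=2) weight 1/72
  (X=3, Y=1, Z=1, W=1) weight 1/72
  … 7 more
Group by Y:
  weight(Y=0) = 37/378
  weight(Y=1) = 29/756
  weight(Y=2) = 25/378
Total weight = 37/378 + 29/756 + 25/378 = 17/84
P(Y=0 | obs) = 37/378 / 17/84 = 74/153
P(Y=1 | obs) = 29/756 / 17/84 = 29/153
P(Y=2 | obs) = 25/378 / 17/84 = 50/153

P(Y=0) = 74/153, P(Y=1) = 29/153, P(Y=2) = 50/153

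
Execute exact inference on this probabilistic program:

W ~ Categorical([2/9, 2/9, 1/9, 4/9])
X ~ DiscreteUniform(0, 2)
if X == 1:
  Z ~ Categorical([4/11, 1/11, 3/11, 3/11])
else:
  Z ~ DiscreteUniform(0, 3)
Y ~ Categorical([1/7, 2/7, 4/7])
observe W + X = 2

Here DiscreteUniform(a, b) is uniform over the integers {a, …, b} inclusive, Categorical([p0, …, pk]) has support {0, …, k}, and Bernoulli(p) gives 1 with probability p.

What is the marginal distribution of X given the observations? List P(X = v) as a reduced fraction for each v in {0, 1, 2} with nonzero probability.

P(X=0) = 1/5, P(X=1) = 2/5, P(X=2) = 2/5

Enumerate traces; 36 have nonzero weight after conditioning:
  (W=0, X=2, Z=0, Y=0) weight 1/378
  (W=0, X=2, Z=0, Y=1) weight 1/189
  (W=0, X=2, Z=0, Y=2) weight 2/189
  (W=0, X=2, Z=1, Y=0) weight 1/378
  (W=0, X=2, Z=1, Y=1) weight 1/189
  (W=0, X=2, Z=1, Y=2) weight 2/189
  (W=0, X=2, Z=2, Y=0) weight 1/378
  (W=0, X=2, Z=2, Y=1) weight 1/189
  (W=1, X=1, Z=0, Y=0) weight 8/2079
  (W=2, X=0, Z=0, Y=0) weight 1/756
  … 26 more
Group by X:
  weight(X=0) = 1/27
  weight(X=1) = 2/27
  weight(X=2) = 2/27
Total weight = 1/27 + 2/27 + 2/27 = 5/27
P(X=0 | obs) = 1/27 / 5/27 = 1/5
P(X=1 | obs) = 2/27 / 5/27 = 2/5
P(X=2 | obs) = 2/27 / 5/27 = 2/5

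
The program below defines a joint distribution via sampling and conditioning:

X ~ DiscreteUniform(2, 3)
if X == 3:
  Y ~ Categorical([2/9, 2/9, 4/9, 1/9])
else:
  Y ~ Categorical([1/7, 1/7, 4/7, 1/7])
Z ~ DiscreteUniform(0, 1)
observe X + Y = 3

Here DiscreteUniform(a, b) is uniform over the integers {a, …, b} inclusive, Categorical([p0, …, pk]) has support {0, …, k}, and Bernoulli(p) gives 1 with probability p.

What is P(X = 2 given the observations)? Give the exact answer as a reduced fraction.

P(X = 2 | obs) = 9/23

Enumerate traces; 4 have nonzero weight after conditioning:
  (X=2, Y=1, Z=0) weight 1/28
  (X=2, Y=1, Z=1) weight 1/28
  (X=3, Y=0, Z=0) weight 1/18
  (X=3, Y=0, Z=1) weight 1/18
Group by X:
  weight(X=2) = 1/14
  weight(X=3) = 1/9
Total weight = 1/14 + 1/9 = 23/126
P(X=2 | obs) = 1/14 / 23/126 = 9/23
P(X=3 | obs) = 1/9 / 23/126 = 14/23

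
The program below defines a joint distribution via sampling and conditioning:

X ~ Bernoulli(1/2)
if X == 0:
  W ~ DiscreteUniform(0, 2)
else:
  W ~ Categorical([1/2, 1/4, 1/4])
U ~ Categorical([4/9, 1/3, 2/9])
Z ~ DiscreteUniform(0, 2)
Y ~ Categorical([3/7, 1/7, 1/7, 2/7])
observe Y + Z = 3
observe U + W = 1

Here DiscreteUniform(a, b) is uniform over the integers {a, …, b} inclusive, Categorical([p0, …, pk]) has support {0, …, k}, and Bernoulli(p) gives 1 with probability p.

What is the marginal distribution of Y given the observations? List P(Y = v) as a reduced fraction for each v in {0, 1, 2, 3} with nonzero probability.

P(Y=1) = 1/4, P(Y=2) = 1/4, P(Y=3) = 1/2

Enumerate traces; 12 have nonzero weight after conditioning:
  (X=0, W=0, U=1, Z=0, Y=3) weight 1/189
  (X=0, W=0, U=1, Z=1, Y=2) weight 1/378
  (X=0, W=0, U=1, Z=2, Y=1) weight 1/378
  (X=0, W=1, U=0, Z=0, Y=3) weight 4/567
  (X=0, W=1, U=0, Z=1, Y=2) weight 2/567
  (X=0, W=1, U=0, Z=2, Y=1) weight 2/567
  (X=1, W=0, U=1, Z=0, Y=3) weight 1/126
  (X=1, W=0, U=1, Z=1, Y=2) weight 1/252
  … 4 more
Group by Y:
  weight(Y=1) = 29/2268
  weight(Y=2) = 29/2268
  weight(Y=3) = 29/1134
Total weight = 29/2268 + 29/2268 + 29/1134 = 29/567
P(Y=1 | obs) = 29/2268 / 29/567 = 1/4
P(Y=2 | obs) = 29/2268 / 29/567 = 1/4
P(Y=3 | obs) = 29/1134 / 29/567 = 1/2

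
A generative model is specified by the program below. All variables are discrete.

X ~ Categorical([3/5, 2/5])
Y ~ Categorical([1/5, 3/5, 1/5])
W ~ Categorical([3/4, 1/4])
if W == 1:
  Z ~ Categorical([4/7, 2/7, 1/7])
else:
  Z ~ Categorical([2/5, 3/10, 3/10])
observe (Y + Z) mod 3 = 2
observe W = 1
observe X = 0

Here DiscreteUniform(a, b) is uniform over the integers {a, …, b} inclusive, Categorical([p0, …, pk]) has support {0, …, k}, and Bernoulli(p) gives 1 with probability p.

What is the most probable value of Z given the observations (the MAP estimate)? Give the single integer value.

Enumerate traces; 3 have nonzero weight after conditioning:
  (X=0, Y=0, W=1, Z=2) weight 3/700
  (X=0, Y=1, W=1, Z=1) weight 9/350
  (X=0, Y=2, W=1, Z=0) weight 3/175
Group by Z:
  weight(Z=0) = 3/175
  weight(Z=1) = 9/350
  weight(Z=2) = 3/700
Total weight = 3/175 + 9/350 + 3/700 = 33/700
P(Z=0 | obs) = 3/175 / 33/700 = 4/11
P(Z=1 | obs) = 9/350 / 33/700 = 6/11
P(Z=2 | obs) = 3/700 / 33/700 = 1/11
argmax = 1

argmax_v P(Z = v | obs) = 1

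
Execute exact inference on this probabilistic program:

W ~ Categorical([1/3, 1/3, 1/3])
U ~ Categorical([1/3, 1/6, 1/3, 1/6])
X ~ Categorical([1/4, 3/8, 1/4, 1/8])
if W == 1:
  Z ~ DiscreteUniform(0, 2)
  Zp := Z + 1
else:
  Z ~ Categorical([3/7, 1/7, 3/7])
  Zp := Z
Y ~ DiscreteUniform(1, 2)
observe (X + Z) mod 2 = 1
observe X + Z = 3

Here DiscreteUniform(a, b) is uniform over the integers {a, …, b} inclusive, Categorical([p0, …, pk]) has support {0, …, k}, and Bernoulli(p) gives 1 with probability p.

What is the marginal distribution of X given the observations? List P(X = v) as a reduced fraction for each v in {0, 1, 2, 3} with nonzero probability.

P(X=1) = 25/42, P(X=2) = 13/63, P(X=3) = 25/126

Enumerate traces; 72 have nonzero weight after conditioning:
  (W=0, U=0, X=1, Z=2, Y=1) weight 1/112
  (W=0, U=0, X=1, Z=2, Y=2) weight 1/112
  (W=0, U=0, X=2, Z=1, Y=1) weight 1/504
  (W=0, U=0, X=2, Z=1, Y=2) weight 1/504
  (W=0, U=0, X=3, Z=0, Y=1) weight 1/336
  (W=0, U=0, X=3, Z=0, Y=2) weight 1/336
  (W=0, U=1, X=1, Z=2, Y=1) weight 1/224
  (W=0, U=1, X=1, Z=2, Y=2) weight 1/224
  … 64 more
Group by X:
  weight(X=1) = 25/168
  weight(X=2) = 13/252
  weight(X=3) = 25/504
Total weight = 25/168 + 13/252 + 25/504 = 1/4
P(X=1 | obs) = 25/168 / 1/4 = 25/42
P(X=2 | obs) = 13/252 / 1/4 = 13/63
P(X=3 | obs) = 25/504 / 1/4 = 25/126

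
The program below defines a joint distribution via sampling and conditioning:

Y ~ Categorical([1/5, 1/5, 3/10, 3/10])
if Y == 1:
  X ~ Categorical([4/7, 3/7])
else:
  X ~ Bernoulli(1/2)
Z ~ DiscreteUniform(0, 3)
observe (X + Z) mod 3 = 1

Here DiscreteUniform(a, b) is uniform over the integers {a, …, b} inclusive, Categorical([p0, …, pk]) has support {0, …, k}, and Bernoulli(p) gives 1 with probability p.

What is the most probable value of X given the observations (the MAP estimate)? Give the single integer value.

Enumerate traces; 12 have nonzero weight after conditioning:
  (Y=0, X=0, Z=1) weight 1/40
  (Y=0, X=1, Z=0) weight 1/40
  (Y=0, X=1, Z=3) weight 1/40
  (Y=1, X=0, Z=1) weight 1/35
  (Y=1, X=1, Z=0) weight 3/140
  (Y=1, X=1, Z=3) weight 3/140
  (Y=2, X=0, Z=1) weight 3/80
  (Y=2, X=1, Z=0) weight 3/80
  … 4 more
Group by X:
  weight(X=0) = 9/70
  weight(X=1) = 17/70
Total weight = 9/70 + 17/70 = 13/35
P(X=0 | obs) = 9/70 / 13/35 = 9/26
P(X=1 | obs) = 17/70 / 13/35 = 17/26
argmax = 1

argmax_v P(X = v | obs) = 1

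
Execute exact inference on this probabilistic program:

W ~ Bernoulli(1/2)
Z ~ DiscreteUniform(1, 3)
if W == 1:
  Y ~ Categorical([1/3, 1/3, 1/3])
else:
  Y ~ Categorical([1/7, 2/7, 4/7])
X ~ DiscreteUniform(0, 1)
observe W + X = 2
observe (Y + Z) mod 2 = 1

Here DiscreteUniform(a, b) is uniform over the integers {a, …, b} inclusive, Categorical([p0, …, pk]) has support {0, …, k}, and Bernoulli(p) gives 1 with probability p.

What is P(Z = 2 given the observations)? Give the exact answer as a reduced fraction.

P(Z = 2 | obs) = 1/5

Enumerate traces; 5 have nonzero weight after conditioning:
  (W=1, Z=1, Y=0, X=1) weight 1/36
  (W=1, Z=1, Y=2, X=1) weight 1/36
  (W=1, Z=2, Y=1, X=1) weight 1/36
  (W=1, Z=3, Y=0, X=1) weight 1/36
  (W=1, Z=3, Y=2, X=1) weight 1/36
Group by Z:
  weight(Z=1) = 1/18
  weight(Z=2) = 1/36
  weight(Z=3) = 1/18
Total weight = 1/18 + 1/36 + 1/18 = 5/36
P(Z=1 | obs) = 1/18 / 5/36 = 2/5
P(Z=2 | obs) = 1/36 / 5/36 = 1/5
P(Z=3 | obs) = 1/18 / 5/36 = 2/5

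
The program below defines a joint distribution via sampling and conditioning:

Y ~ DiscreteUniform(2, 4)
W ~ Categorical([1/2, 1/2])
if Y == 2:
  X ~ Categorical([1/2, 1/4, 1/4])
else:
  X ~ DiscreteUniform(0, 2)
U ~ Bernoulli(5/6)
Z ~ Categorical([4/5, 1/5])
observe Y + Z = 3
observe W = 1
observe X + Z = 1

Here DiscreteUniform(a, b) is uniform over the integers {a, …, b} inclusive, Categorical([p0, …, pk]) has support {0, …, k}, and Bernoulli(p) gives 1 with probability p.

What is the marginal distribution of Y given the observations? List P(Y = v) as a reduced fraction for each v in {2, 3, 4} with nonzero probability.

P(Y=2) = 3/11, P(Y=3) = 8/11

Enumerate traces; 4 have nonzero weight after conditioning:
  (Y=2, W=1, X=0, U=0, Z=1) weight 1/360
  (Y=2, W=1, X=0, U=1, Z=1) weight 1/72
  (Y=3, W=1, X=1, U=0, Z=0) weight 1/135
  (Y=3, W=1, X=1, U=1, Z=0) weight 1/27
Group by Y:
  weight(Y=2) = 1/60
  weight(Y=3) = 2/45
Total weight = 1/60 + 2/45 = 11/180
P(Y=2 | obs) = 1/60 / 11/180 = 3/11
P(Y=3 | obs) = 2/45 / 11/180 = 8/11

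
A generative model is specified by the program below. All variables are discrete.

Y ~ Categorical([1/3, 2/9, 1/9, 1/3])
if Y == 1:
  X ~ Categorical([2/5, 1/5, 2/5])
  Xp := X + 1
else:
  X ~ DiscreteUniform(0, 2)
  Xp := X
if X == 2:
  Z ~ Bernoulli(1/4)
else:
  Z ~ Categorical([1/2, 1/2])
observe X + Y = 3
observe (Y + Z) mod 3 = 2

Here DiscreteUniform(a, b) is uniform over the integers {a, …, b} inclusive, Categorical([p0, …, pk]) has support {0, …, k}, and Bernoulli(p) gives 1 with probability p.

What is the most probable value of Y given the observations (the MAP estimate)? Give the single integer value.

argmax_v P(Y = v | obs) = 1

Enumerate traces; 2 have nonzero weight after conditioning:
  (Y=1, X=2, Z=1) weight 1/45
  (Y=2, X=1, Z=0) weight 1/54
Group by Y:
  weight(Y=1) = 1/45
  weight(Y=2) = 1/54
Total weight = 1/45 + 1/54 = 11/270
P(Y=1 | obs) = 1/45 / 11/270 = 6/11
P(Y=2 | obs) = 1/54 / 11/270 = 5/11
argmax = 1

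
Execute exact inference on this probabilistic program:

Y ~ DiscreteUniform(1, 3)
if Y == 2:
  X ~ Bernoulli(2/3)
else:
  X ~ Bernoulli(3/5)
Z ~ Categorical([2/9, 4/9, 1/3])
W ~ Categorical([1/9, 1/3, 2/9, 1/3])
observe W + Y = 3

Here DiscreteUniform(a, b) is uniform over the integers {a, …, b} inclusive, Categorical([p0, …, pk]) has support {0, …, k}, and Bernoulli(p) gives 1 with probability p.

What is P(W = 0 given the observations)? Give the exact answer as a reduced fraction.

P(W = 0 | obs) = 1/6

Enumerate traces; 18 have nonzero weight after conditioning:
  (Y=1, X=0, Z=0, W=2) weight 8/1215
  (Y=1, X=0, Z=1, W=2) weight 16/1215
  (Y=1, X=0, Z=2, W=2) weight 4/405
  (Y=1, X=1, Z=0, W=2) weight 4/405
  (Y=1, X=1, Z=1, W=2) weight 8/405
  (Y=1, X=1, Z=2, W=2) weight 2/135
  (Y=2, X=0, Z=0, W=1) weight 2/243
  (Y=2, X=0, Z=1, W=1) weight 4/243
  (Y=3, X=0, Z=0, W=0) weight 4/1215
  … 9 more
Group by W:
  weight(W=0) = 1/27
  weight(W=1) = 1/9
  weight(W=2) = 2/27
Total weight = 1/27 + 1/9 + 2/27 = 2/9
P(W=0 | obs) = 1/27 / 2/9 = 1/6
P(W=1 | obs) = 1/9 / 2/9 = 1/2
P(W=2 | obs) = 2/27 / 2/9 = 1/3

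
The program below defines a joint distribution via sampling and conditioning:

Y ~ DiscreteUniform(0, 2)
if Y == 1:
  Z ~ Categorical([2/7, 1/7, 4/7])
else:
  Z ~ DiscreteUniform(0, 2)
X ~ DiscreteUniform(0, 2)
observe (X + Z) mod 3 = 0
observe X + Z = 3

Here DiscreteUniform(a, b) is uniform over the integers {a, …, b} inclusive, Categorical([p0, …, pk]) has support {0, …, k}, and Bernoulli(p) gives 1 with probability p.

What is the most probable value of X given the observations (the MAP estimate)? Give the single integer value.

argmax_v P(X = v | obs) = 1

Enumerate traces; 6 have nonzero weight after conditioning:
  (Y=0, Z=1, X=2) weight 1/27
  (Y=0, Z=2, X=1) weight 1/27
  (Y=1, Z=1, X=2) weight 1/63
  (Y=1, Z=2, X=1) weight 4/63
  (Y=2, Z=1, X=2) weight 1/27
  (Y=2, Z=2, X=1) weight 1/27
Group by X:
  weight(X=1) = 26/189
  weight(X=2) = 17/189
Total weight = 26/189 + 17/189 = 43/189
P(X=1 | obs) = 26/189 / 43/189 = 26/43
P(X=2 | obs) = 17/189 / 43/189 = 17/43
argmax = 1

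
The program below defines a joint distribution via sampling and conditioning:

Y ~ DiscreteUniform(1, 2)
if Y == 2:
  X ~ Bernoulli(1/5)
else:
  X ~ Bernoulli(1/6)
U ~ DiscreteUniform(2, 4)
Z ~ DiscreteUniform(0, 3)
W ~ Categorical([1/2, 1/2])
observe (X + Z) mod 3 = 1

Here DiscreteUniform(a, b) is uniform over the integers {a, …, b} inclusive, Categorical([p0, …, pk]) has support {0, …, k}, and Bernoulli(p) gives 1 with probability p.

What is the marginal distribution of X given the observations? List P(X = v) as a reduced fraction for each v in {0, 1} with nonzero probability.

Enumerate traces; 36 have nonzero weight after conditioning:
  (Y=1, X=0, U=2, Z=1, W=0) weight 5/288
  (Y=1, X=0, U=2, Z=1, W=1) weight 5/288
  (Y=1, X=0, U=3, Z=1, W=0) weight 5/288
  (Y=1, X=0, U=3, Z=1, W=1) weight 5/288
  (Y=1, X=0, U=4, Z=1, W=0) weight 5/288
  (Y=1, X=0, U=4, Z=1, W=1) weight 5/288
  (Y=1, X=1, U=2, Z=0, W=0) weight 1/288
  (Y=1, X=1, U=2, Z=0, W=1) weight 1/288
  … 28 more
Group by X:
  weight(X=0) = 49/240
  weight(X=1) = 11/120
Total weight = 49/240 + 11/120 = 71/240
P(X=0 | obs) = 49/240 / 71/240 = 49/71
P(X=1 | obs) = 11/120 / 71/240 = 22/71

P(X=0) = 49/71, P(X=1) = 22/71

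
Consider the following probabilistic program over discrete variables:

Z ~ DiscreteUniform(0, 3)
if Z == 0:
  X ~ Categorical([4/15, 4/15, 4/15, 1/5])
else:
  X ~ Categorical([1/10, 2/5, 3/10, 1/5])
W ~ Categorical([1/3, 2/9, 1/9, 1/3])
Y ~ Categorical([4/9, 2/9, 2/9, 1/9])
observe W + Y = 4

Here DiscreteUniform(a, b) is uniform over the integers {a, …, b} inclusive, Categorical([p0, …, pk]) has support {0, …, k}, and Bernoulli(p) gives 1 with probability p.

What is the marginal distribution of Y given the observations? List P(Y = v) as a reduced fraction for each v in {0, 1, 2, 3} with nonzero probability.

P(Y=1) = 3/5, P(Y=2) = 1/5, P(Y=3) = 1/5

Enumerate traces; 48 have nonzero weight after conditioning:
  (Z=0, X=0, W=1, Y=3) weight 2/1215
  (Z=0, X=0, W=2, Y=2) weight 2/1215
  (Z=0, X=0, W=3, Y=1) weight 2/405
  (Z=0, X=1, W=1, Y=3) weight 2/1215
  (Z=0, X=1, W=2, Y=2) weight 2/1215
  (Z=0, X=1, W=3, Y=1) weight 2/405
  (Z=0, X=2, W=1, Y=3) weight 2/1215
  (Z=0, X=2, W=2, Y=2) weight 2/1215
  … 40 more
Group by Y:
  weight(Y=1) = 2/27
  weight(Y=2) = 2/81
  weight(Y=3) = 2/81
Total weight = 2/27 + 2/81 + 2/81 = 10/81
P(Y=1 | obs) = 2/27 / 10/81 = 3/5
P(Y=2 | obs) = 2/81 / 10/81 = 1/5
P(Y=3 | obs) = 2/81 / 10/81 = 1/5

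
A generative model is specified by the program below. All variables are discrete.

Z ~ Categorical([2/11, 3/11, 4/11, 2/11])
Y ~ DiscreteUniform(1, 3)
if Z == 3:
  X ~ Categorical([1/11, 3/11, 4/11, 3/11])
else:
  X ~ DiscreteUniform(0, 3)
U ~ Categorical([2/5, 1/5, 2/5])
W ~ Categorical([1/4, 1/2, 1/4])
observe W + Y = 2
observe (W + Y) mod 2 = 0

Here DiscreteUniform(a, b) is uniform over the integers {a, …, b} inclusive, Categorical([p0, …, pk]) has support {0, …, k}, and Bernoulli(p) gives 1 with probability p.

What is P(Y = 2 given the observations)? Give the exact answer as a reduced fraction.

P(Y = 2 | obs) = 1/3

Enumerate traces; 96 have nonzero weight after conditioning:
  (Z=0, Y=1, X=0, U=0, W=1) weight 1/330
  (Z=0, Y=1, X=0, U=1, W=1) weight 1/660
  (Z=0, Y=1, X=0, U=2, W=1) weight 1/330
  (Z=0, Y=1, X=1, U=0, W=1) weight 1/330
  (Z=0, Y=1, X=1, U=1, W=1) weight 1/660
  (Z=0, Y=1, X=1, U=2, W=1) weight 1/330
  (Z=0, Y=1, X=2, U=0, W=1) weight 1/330
  (Z=0, Y=1, X=2, U=1, W=1) weight 1/660
  (Z=0, Y=2, X=0, U=0, W=0) weight 1/660
  … 87 more
Group by Y:
  weight(Y=1) = 1/6
  weight(Y=2) = 1/12
Total weight = 1/6 + 1/12 = 1/4
P(Y=1 | obs) = 1/6 / 1/4 = 2/3
P(Y=2 | obs) = 1/12 / 1/4 = 1/3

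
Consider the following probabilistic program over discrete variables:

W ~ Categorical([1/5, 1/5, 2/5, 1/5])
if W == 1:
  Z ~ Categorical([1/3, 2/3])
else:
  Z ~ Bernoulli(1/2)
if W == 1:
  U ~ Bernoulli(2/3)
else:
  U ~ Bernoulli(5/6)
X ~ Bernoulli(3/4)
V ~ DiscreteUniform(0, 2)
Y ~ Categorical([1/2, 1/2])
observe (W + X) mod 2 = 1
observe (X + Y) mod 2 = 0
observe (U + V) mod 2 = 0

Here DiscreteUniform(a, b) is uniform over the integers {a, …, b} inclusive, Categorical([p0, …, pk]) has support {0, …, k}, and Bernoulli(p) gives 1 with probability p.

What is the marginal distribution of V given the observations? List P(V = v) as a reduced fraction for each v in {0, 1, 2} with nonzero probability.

P(V=0) = 2/13, P(V=1) = 9/13, P(V=2) = 2/13

Enumerate traces; 24 have nonzero weight after conditioning:
  (W=0, Z=0, U=0, X=1, V=0, Y=1) weight 1/480
  (W=0, Z=0, U=0, X=1, V=2, Y=1) weight 1/480
  (W=0, Z=0, U=1, X=1, V=1, Y=1) weight 1/96
  (W=0, Z=1, U=0, X=1, V=0, Y=1) weight 1/480
  (W=0, Z=1, U=0, X=1, V=2, Y=1) weight 1/480
  (W=0, Z=1, U=1, X=1, V=1, Y=1) weight 1/96
  (W=1, Z=0, U=0, X=0, V=0, Y=0) weight 1/1080
  (W=1, Z=0, U=0, X=0, V=2, Y=0) weight 1/1080
  … 16 more
Group by V:
  weight(V=0) = 1/60
  weight(V=1) = 3/40
  weight(V=2) = 1/60
Total weight = 1/60 + 3/40 + 1/60 = 13/120
P(V=0 | obs) = 1/60 / 13/120 = 2/13
P(V=1 | obs) = 3/40 / 13/120 = 9/13
P(V=2 | obs) = 1/60 / 13/120 = 2/13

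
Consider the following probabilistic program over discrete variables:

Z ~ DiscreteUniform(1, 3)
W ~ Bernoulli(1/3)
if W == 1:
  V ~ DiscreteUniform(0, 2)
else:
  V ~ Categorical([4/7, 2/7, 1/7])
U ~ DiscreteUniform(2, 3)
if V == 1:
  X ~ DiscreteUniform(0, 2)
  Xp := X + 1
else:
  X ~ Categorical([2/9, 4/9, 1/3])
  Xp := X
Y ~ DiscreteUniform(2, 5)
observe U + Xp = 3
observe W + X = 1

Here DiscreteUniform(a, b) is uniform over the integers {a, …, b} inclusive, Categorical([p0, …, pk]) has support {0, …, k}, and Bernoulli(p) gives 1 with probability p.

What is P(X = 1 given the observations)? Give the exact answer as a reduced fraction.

P(X = 1 | obs) = 120/169

Enumerate traces; 60 have nonzero weight after conditioning:
  (Z=1, W=0, V=0, U=2, X=1, Y=2) weight 4/567
  (Z=1, W=0, V=0, U=2, X=1, Y=3) weight 4/567
  (Z=1, W=0, V=0, U=2, X=1, Y=4) weight 4/567
  (Z=1, W=0, V=0, U=2, X=1, Y=5) weight 4/567
  (Z=1, W=0, V=2, U=2, X=1, Y=2) weight 1/567
  (Z=1, W=0, V=2, U=2, X=1, Y=3) weight 1/567
  (Z=1, W=0, V=2, U=2, X=1, Y=4) weight 1/567
  (Z=1, W=0, V=2, U=2, X=1, Y=5) weight 1/567
  (Z=1, W=1, V=0, U=3, X=0, Y=2) weight 1/972
  … 51 more
Group by X:
  weight(X=0) = 7/162
  weight(X=1) = 20/189
Total weight = 7/162 + 20/189 = 169/1134
P(X=0 | obs) = 7/162 / 169/1134 = 49/169
P(X=1 | obs) = 20/189 / 169/1134 = 120/169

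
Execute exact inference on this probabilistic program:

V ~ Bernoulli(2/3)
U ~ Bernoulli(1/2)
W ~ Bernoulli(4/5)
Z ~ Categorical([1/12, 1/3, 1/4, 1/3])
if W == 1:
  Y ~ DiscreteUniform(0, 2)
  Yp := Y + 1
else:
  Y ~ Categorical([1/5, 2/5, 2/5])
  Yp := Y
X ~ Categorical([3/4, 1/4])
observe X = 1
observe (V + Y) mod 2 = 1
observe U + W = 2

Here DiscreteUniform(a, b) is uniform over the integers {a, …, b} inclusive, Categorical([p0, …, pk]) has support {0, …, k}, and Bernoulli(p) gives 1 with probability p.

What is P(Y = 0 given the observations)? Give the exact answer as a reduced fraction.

Enumerate traces; 12 have nonzero weight after conditioning:
  (V=0, U=1, W=1, Z=0, Y=1, X=1) weight 1/1080
  (V=0, U=1, W=1, Z=1, Y=1, X=1) weight 1/270
  (V=0, U=1, W=1, Z=2, Y=1, X=1) weight 1/360
  (V=0, U=1, W=1, Z=3, Y=1, X=1) weight 1/270
  (V=1, U=1, W=1, Z=0, Y=0, X=1) weight 1/540
  (V=1, U=1, W=1, Z=0, Y=2, X=1) weight 1/540
  (V=1, U=1, W=1, Z=1, Y=0, X=1) weight 1/135
  (V=1, U=1, W=1, Z=1, Y=2, X=1) weight 1/135
  … 4 more
Group by Y:
  weight(Y=0) = 1/45
  weight(Y=1) = 1/90
  weight(Y=2) = 1/45
Total weight = 1/45 + 1/90 + 1/45 = 1/18
P(Y=0 | obs) = 1/45 / 1/18 = 2/5
P(Y=1 | obs) = 1/90 / 1/18 = 1/5
P(Y=2 | obs) = 1/45 / 1/18 = 2/5

P(Y = 0 | obs) = 2/5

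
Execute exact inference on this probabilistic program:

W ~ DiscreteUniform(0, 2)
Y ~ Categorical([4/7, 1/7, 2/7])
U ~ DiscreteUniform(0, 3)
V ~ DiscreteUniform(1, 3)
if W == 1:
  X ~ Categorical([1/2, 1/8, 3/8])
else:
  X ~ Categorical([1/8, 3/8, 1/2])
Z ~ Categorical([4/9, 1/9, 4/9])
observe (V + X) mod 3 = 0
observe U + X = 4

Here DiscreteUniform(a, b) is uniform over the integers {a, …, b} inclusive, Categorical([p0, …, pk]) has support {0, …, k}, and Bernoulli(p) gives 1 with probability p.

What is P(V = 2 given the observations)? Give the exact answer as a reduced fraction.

Enumerate traces; 54 have nonzero weight after conditioning:
  (W=0, Y=0, U=2, V=1, X=2, Z=0) weight 2/567
  (W=0, Y=0, U=2, V=1, X=2, Z=1) weight 1/1134
  (W=0, Y=0, U=2, V=1, X=2, Z=2) weight 2/567
  (W=0, Y=0, U=3, V=2, X=1, Z=0) weight 1/378
  (W=0, Y=0, U=3, V=2, X=1, Z=1) weight 1/1512
  (W=0, Y=0, U=3, V=2, X=1, Z=2) weight 1/378
  (W=0, Y=1, U=2, V=1, X=2, Z=0) weight 1/1134
  (W=0, Y=1, U=2, V=1, X=2, Z=1) weight 1/4536
  … 46 more
Group by V:
  weight(V=1) = 11/288
  weight(V=2) = 7/288
Total weight = 11/288 + 7/288 = 1/16
P(V=1 | obs) = 11/288 / 1/16 = 11/18
P(V=2 | obs) = 7/288 / 1/16 = 7/18

P(V = 2 | obs) = 7/18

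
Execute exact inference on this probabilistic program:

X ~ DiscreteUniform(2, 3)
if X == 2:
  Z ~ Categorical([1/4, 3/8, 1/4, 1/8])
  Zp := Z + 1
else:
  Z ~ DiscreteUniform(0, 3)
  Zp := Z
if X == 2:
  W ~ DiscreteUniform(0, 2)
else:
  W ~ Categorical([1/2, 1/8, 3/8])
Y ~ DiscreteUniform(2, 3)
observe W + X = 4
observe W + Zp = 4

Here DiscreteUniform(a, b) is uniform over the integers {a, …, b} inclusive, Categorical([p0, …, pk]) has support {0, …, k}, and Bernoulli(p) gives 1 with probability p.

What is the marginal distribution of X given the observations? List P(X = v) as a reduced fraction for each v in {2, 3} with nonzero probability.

P(X=2) = 4/5, P(X=3) = 1/5

Enumerate traces; 4 have nonzero weight after conditioning:
  (X=2, Z=1, W=2, Y=2) weight 1/32
  (X=2, Z=1, W=2, Y=3) weight 1/32
  (X=3, Z=3, W=1, Y=2) weight 1/128
  (X=3, Z=3, W=1, Y=3) weight 1/128
Group by X:
  weight(X=2) = 1/16
  weight(X=3) = 1/64
Total weight = 1/16 + 1/64 = 5/64
P(X=2 | obs) = 1/16 / 5/64 = 4/5
P(X=3 | obs) = 1/64 / 5/64 = 1/5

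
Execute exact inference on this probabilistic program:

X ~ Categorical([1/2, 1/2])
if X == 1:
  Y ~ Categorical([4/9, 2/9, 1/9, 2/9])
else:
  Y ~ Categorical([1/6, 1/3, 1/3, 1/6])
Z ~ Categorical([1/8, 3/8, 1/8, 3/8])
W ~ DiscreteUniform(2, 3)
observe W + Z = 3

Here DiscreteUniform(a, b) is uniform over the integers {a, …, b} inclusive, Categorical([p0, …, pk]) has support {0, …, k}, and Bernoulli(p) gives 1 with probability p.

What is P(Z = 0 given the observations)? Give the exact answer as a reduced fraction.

P(Z = 0 | obs) = 1/4

Enumerate traces; 16 have nonzero weight after conditioning:
  (X=0, Y=0, Z=0, W=3) weight 1/192
  (X=0, Y=0, Z=1, W=2) weight 1/64
  (X=0, Y=1, Z=0, W=3) weight 1/96
  (X=0, Y=1, Z=1, W=2) weight 1/32
  (X=0, Y=2, Z=0, W=3) weight 1/96
  (X=0, Y=2, Z=1, W=2) weight 1/32
  (X=0, Y=3, Z=0, W=3) weight 1/192
  (X=0, Y=3, Z=1, W=2) weight 1/64
  … 8 more
Group by Z:
  weight(Z=0) = 1/16
  weight(Z=1) = 3/16
Total weight = 1/16 + 3/16 = 1/4
P(Z=0 | obs) = 1/16 / 1/4 = 1/4
P(Z=1 | obs) = 3/16 / 1/4 = 3/4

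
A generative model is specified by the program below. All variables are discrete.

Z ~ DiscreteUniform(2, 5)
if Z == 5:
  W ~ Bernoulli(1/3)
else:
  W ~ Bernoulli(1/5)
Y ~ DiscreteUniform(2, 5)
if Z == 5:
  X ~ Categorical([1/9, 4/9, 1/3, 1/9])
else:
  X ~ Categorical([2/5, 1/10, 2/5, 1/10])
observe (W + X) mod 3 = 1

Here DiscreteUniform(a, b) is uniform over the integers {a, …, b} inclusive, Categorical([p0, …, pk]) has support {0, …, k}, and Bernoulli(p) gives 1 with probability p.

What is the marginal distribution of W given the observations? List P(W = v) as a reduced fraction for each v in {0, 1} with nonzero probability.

Enumerate traces; 48 have nonzero weight after conditioning:
  (Z=2, W=0, Y=2, X=1) weight 1/200
  (Z=2, W=0, Y=3, X=1) weight 1/200
  (Z=2, W=0, Y=4, X=1) weight 1/200
  (Z=2, W=0, Y=5, X=1) weight 1/200
  (Z=2, W=1, Y=2, X=0) weight 1/200
  (Z=2, W=1, Y=2, X=3) weight 1/800
  (Z=2, W=1, Y=3, X=0) weight 1/200
  (Z=2, W=1, Y=3, X=3) weight 1/800
  … 40 more
Group by W:
  weight(W=0) = 181/1350
  weight(W=1) = 101/1080
Total weight = 181/1350 + 101/1080 = 1229/5400
P(W=0 | obs) = 181/1350 / 1229/5400 = 724/1229
P(W=1 | obs) = 101/1080 / 1229/5400 = 505/1229

P(W=0) = 724/1229, P(W=1) = 505/1229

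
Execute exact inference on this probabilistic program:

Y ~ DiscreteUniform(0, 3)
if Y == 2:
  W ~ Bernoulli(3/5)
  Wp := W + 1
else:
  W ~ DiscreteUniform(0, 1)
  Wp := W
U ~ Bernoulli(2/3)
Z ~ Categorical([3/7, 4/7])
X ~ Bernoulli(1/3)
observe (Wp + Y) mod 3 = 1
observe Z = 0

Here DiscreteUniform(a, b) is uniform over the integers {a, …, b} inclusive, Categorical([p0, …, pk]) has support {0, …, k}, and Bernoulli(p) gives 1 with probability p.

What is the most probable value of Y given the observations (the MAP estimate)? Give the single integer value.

argmax_v P(Y = v | obs) = 2

Enumerate traces; 16 have nonzero weight after conditioning:
  (Y=0, W=1, U=0, Z=0, X=0) weight 1/84
  (Y=0, W=1, U=0, Z=0, X=1) weight 1/168
  (Y=0, W=1, U=1, Z=0, X=0) weight 1/42
  (Y=0, W=1, U=1, Z=0, X=1) weight 1/84
  (Y=1, W=0, U=0, Z=0, X=0) weight 1/84
  (Y=1, W=0, U=0, Z=0, X=1) weight 1/168
  (Y=1, W=0, U=1, Z=0, X=0) weight 1/42
  (Y=1, W=0, U=1, Z=0, X=1) weight 1/84
  (Y=2, W=1, U=0, Z=0, X=0) weight 1/70
  (Y=3, W=1, U=0, Z=0, X=0) weight 1/84
  … 6 more
Group by Y:
  weight(Y=0) = 3/56
  weight(Y=1) = 3/56
  weight(Y=2) = 9/140
  weight(Y=3) = 3/56
Total weight = 3/56 + 3/56 + 9/140 + 3/56 = 9/40
P(Y=0 | obs) = 3/56 / 9/40 = 5/21
P(Y=1 | obs) = 3/56 / 9/40 = 5/21
P(Y=2 | obs) = 9/140 / 9/40 = 2/7
P(Y=3 | obs) = 3/56 / 9/40 = 5/21
argmax = 2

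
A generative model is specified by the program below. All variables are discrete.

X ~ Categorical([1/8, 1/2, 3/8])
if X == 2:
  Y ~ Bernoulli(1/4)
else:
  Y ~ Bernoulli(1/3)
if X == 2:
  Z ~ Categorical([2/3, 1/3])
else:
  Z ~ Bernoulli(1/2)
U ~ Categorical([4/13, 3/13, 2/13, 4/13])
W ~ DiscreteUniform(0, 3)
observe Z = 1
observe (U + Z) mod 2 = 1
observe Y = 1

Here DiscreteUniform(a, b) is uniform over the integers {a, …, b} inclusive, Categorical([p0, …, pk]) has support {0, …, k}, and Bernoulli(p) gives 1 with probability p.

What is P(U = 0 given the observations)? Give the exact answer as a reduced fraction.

P(U = 0 | obs) = 2/3

Enumerate traces; 24 have nonzero weight after conditioning:
  (X=0, Y=1, Z=1, U=0, W=0) weight 1/624
  (X=0, Y=1, Z=1, U=0, W=1) weight 1/624
  (X=0, Y=1, Z=1, U=0, W=2) weight 1/624
  (X=0, Y=1, Z=1, U=0, W=3) weight 1/624
  (X=0, Y=1, Z=1, U=2, W=0) weight 1/1248
  (X=0, Y=1, Z=1, U=2, W=1) weight 1/1248
  (X=0, Y=1, Z=1, U=2, W=2) weight 1/1248
  (X=0, Y=1, Z=1, U=2, W=3) weight 1/1248
  … 16 more
Group by U:
  weight(U=0) = 1/24
  weight(U=2) = 1/48
Total weight = 1/24 + 1/48 = 1/16
P(U=0 | obs) = 1/24 / 1/16 = 2/3
P(U=2 | obs) = 1/48 / 1/16 = 1/3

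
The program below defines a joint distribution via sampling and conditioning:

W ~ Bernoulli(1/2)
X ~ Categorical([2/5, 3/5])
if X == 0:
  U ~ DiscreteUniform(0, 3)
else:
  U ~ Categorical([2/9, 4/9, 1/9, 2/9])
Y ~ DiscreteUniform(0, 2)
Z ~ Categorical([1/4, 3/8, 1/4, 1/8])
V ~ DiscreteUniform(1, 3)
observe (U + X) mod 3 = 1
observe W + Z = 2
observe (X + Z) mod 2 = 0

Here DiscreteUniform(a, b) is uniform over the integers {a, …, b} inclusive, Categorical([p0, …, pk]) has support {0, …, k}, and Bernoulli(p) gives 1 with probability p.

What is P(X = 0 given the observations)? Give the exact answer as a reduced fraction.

P(X = 0 | obs) = 1/5

Enumerate traces; 27 have nonzero weight after conditioning:
  (W=0, X=0, U=1, Y=0, Z=2, V=1) weight 1/720
  (W=0, X=0, U=1, Y=0, Z=2, V=2) weight 1/720
  (W=0, X=0, U=1, Y=0, Z=2, V=3) weight 1/720
  (W=0, X=0, U=1, Y=1, Z=2, V=1) weight 1/720
  (W=0, X=0, U=1, Y=1, Z=2, V=2) weight 1/720
  (W=0, X=0, U=1, Y=1, Z=2, V=3) weight 1/720
  (W=0, X=0, U=1, Y=2, Z=2, V=1) weight 1/720
  (W=0, X=0, U=1, Y=2, Z=2, V=2) weight 1/720
  (W=1, X=1, U=0, Y=0, Z=1, V=1) weight 1/360
  … 18 more
Group by X:
  weight(X=0) = 1/80
  weight(X=1) = 1/20
Total weight = 1/80 + 1/20 = 1/16
P(X=0 | obs) = 1/80 / 1/16 = 1/5
P(X=1 | obs) = 1/20 / 1/16 = 4/5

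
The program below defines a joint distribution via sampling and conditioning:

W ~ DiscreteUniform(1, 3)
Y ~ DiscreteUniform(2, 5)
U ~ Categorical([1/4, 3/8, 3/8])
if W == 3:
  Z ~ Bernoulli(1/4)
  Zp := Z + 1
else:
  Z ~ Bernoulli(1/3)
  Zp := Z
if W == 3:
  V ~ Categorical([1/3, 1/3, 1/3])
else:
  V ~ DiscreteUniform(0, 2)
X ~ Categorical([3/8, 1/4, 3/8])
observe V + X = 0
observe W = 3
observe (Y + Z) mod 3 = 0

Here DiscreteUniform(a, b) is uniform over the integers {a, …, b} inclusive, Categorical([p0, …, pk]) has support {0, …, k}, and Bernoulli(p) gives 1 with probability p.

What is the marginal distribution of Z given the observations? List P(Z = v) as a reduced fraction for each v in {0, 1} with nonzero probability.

Enumerate traces; 9 have nonzero weight after conditioning:
  (W=3, Y=2, U=0, Z=1, V=0, X=0) weight 1/1536
  (W=3, Y=2, U=1, Z=1, V=0, X=0) weight 1/1024
  (W=3, Y=2, U=2, Z=1, V=0, X=0) weight 1/1024
  (W=3, Y=3, U=0, Z=0, V=0, X=0) weight 1/512
  (W=3, Y=3, U=1, Z=0, V=0, X=0) weight 3/1024
  (W=3, Y=3, U=2, Z=0, V=0, X=0) weight 3/1024
  (W=3, Y=5, U=0, Z=1, V=0, X=0) weight 1/1536
  (W=3, Y=5, U=1, Z=1, V=0, X=0) weight 1/1024
  … 1 more
Group by Z:
  weight(Z=0) = 1/128
  weight(Z=1) = 1/192
Total weight = 1/128 + 1/192 = 5/384
P(Z=0 | obs) = 1/128 / 5/384 = 3/5
P(Z=1 | obs) = 1/192 / 5/384 = 2/5

P(Z=0) = 3/5, P(Z=1) = 2/5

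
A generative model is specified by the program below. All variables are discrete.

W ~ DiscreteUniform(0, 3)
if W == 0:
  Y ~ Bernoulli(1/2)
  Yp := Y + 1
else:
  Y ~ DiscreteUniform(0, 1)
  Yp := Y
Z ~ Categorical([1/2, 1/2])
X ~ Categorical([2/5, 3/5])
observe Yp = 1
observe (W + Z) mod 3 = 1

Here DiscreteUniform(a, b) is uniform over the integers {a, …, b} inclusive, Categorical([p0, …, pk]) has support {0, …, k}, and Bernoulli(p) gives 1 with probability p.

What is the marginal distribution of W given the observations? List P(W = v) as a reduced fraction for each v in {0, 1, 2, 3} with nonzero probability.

P(W=0) = 1/3, P(W=1) = 1/3, P(W=3) = 1/3

Enumerate traces; 6 have nonzero weight after conditioning:
  (W=0, Y=0, Z=1, X=0) weight 1/40
  (W=0, Y=0, Z=1, X=1) weight 3/80
  (W=1, Y=1, Z=0, X=0) weight 1/40
  (W=1, Y=1, Z=0, X=1) weight 3/80
  (W=3, Y=1, Z=1, X=0) weight 1/40
  (W=3, Y=1, Z=1, X=1) weight 3/80
Group by W:
  weight(W=0) = 1/16
  weight(W=1) = 1/16
  weight(W=3) = 1/16
Total weight = 1/16 + 1/16 + 1/16 = 3/16
P(W=0 | obs) = 1/16 / 3/16 = 1/3
P(W=1 | obs) = 1/16 / 3/16 = 1/3
P(W=3 | obs) = 1/16 / 3/16 = 1/3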